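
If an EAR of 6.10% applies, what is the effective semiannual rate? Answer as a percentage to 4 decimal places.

The per-half-year rate i satisfies (1 + i)^2 = 1 + 0.0610.
i = 1.0610^(1/2) − 1 = 0.0300485 = 3.0049%.

3.0049%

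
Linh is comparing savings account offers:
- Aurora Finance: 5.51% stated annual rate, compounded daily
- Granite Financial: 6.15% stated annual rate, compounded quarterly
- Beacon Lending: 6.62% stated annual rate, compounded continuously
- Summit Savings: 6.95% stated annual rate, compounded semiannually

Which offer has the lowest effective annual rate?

Aurora Finance: (1 + 0.0551/365)^365 − 1 = 5.664%
Granite Financial: (1 + 0.0615/4)^4 − 1 = 6.293%
Beacon Lending: e^0.0662 − 1 = 6.844%
Summit Savings: (1 + 0.0695/2)^2 − 1 = 7.071%
The lowest effective annual rate is Aurora Finance at 5.664%.

Aurora Finance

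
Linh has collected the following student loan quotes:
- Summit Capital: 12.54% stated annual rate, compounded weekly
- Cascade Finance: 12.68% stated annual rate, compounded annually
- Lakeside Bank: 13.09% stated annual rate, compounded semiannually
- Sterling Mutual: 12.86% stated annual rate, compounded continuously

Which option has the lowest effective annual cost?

Summit Capital: (1 + 0.1254/52)^52 − 1 = 13.343%
Cascade Finance: compounded annually, EAR = 12.680%
Lakeside Bank: (1 + 0.1309/2)^2 − 1 = 13.518%
Sterling Mutual: e^0.1286 − 1 = 13.724%
The lowest effective annual rate is Cascade Finance at 12.680%.

Cascade Finance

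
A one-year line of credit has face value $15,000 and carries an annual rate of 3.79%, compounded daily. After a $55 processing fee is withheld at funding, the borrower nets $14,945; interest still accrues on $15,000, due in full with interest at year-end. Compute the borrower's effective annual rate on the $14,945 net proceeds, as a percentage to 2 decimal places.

Amount owed after one year: 15,000 × (1 + 0.0379/365)^365 = 15,000 × 1.038625 = $15,579.38.
Effective rate on net proceeds: 15,579.38 / 14,945 − 1 = 0.042448 = 4.24%.

4.24%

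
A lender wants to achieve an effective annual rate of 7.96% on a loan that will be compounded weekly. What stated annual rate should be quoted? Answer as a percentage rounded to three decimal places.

7.665%

(1 + r/52)^52 − 1 = 0.0796, so 1 + r/52 = 1.0796^(1/52).
r/52 = 0.001474, so r = 0.076647 = 7.665%.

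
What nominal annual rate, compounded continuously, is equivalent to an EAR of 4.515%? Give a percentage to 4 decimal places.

4.4160%

Continuous: nominal r satisfies e^r − 1 = 0.04515.
r = ln(1 + 0.04515) = ln(1.04515) = 0.044160 = 4.4160%.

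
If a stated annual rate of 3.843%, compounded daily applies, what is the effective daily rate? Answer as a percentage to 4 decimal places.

0.0105%

With a nominal annual rate compounded daily, the periodic rate is the nominal rate divided by 365.
i = 0.03843 / 365 = 0.0001053 = 0.0105%.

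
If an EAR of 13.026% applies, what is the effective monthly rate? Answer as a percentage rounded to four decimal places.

1.0256%

The per-month rate i satisfies (1 + i)^12 = 1 + 0.13026.
i = 1.13026^(1/12) − 1 = 0.0102562 = 1.0256%.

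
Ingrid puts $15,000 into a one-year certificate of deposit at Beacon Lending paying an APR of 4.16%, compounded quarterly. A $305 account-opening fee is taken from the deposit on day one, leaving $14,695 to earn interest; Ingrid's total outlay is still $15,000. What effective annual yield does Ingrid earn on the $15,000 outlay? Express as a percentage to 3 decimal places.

2.106%

Value after one year: 14,695 × (1 + 0.0416/4)^4 = 14,695 × 1.042253 = $15,315.91.
Effective yield on the $15,000 outlay: 15,315.91 / 15,000 − 1 = 0.021061 = 2.106%.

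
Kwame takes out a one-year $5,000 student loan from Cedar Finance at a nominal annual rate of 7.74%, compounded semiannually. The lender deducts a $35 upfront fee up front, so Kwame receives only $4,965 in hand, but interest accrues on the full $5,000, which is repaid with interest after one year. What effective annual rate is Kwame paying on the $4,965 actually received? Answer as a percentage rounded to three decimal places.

Amount owed after one year: 5,000 × (1 + 0.0774/2)^2 = 5,000 × 1.078898 = $5,394.49.
Effective rate on net proceeds: 5,394.49 / 4,965 − 1 = 0.086503 = 8.650%.

8.650%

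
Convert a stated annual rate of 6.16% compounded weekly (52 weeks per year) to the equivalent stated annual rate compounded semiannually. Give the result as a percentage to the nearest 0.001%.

EAR = (1 + 0.0616/52)^52 − 1 = 0.063498.
Solve (1 + r/2)^2 = 1.063498: r/2 = 1.063498^(1/2) − 1 = 0.031260, so r = 0.062521 = 6.252%.

6.252%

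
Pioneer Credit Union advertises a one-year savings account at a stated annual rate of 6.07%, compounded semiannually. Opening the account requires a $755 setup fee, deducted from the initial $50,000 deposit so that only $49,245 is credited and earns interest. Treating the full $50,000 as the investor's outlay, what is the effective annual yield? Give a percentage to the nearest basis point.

4.56%

Value after one year: 49,245 × (1 + 0.0607/2)^2 = 49,245 × 1.061621 = $52,279.53.
Effective yield on the $50,000 outlay: 52,279.53 / 50,000 − 1 = 0.045591 = 4.56%.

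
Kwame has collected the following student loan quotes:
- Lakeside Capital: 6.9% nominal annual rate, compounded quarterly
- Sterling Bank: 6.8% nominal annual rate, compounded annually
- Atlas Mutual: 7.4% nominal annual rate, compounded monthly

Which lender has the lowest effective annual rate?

Lakeside Capital: (1 + 0.069/4)^4 − 1 = 7.081%
Sterling Bank: compounded annually, EAR = 6.800%
Atlas Mutual: (1 + 0.074/12)^12 − 1 = 7.656%
The lowest effective annual rate is Sterling Bank at 6.800%.

Sterling Bank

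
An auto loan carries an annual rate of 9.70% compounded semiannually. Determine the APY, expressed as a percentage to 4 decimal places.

EAR = (1 + 0.0970/2)^2 − 1.
= (1 + 0.048500)^2 − 1 = 1.099352 − 1 = 9.9352%.

9.9352%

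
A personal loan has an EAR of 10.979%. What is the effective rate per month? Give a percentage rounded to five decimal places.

The per-month rate i satisfies (1 + i)^12 = 1 + 0.10979.
i = 1.10979^(1/12) − 1 = 0.0087187 = 0.87187%.

0.87187%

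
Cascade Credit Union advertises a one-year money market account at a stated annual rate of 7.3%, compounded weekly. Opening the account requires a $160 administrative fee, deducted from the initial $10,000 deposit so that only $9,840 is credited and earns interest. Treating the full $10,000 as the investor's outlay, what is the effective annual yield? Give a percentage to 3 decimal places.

5.846%

Value after one year: 9,840 × (1 + 0.073/52)^52 = 9,840 × 1.075675 = $10,584.65.
Effective yield on the $10,000 outlay: 10,584.65 / 10,000 − 1 = 0.058465 = 5.846%.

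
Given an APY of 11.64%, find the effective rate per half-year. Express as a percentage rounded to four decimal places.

The per-half-year rate i satisfies (1 + i)^2 = 1 + 0.1164.
i = 1.1164^(1/2) − 1 = 0.0565983 = 5.6598%.

5.6598%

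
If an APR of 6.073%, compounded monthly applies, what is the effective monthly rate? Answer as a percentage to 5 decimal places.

With a nominal annual rate compounded monthly, the periodic rate is the nominal rate divided by 12.
i = 0.06073 / 12 = 0.0050608 = 0.50608%.

0.50608%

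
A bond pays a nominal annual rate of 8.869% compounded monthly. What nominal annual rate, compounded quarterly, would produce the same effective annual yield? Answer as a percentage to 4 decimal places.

EAR = (1 + 0.08869/12)^12 − 1 = 0.092386.
Solve (1 + r/4)^4 = 1.092386: r/4 = 1.092386^(1/4) − 1 = 0.022337, so r = 0.089347 = 8.9347%.

8.9347%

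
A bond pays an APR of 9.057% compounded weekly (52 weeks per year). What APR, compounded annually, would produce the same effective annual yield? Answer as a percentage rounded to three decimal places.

9.471%

EAR = (1 + 0.09057/52)^52 − 1 = 0.094712.
Compounded annually, the equivalent nominal rate is the EAR itself: 9.471%.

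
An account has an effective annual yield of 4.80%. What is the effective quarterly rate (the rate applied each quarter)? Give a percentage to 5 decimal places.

1.17899%

The per-quarter rate i satisfies (1 + i)^4 = 1 + 0.0480.
i = 1.0480^(1/4) − 1 = 0.0117899 = 1.17899%.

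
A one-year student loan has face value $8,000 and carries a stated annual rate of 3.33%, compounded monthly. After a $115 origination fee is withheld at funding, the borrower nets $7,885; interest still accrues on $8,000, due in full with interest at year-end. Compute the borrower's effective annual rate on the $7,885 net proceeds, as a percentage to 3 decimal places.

Amount owed after one year: 8,000 × (1 + 0.0333/12)^12 = 8,000 × 1.033813 = $8,270.50.
Effective rate on net proceeds: 8,270.50 / 7,885 − 1 = 0.048891 = 4.889%.

4.889%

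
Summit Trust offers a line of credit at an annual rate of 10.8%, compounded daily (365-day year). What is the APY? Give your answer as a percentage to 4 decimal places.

11.4030%

EAR = (1 + 0.108/365)^365 − 1.
= 1.114030 − 1 = 11.4030%.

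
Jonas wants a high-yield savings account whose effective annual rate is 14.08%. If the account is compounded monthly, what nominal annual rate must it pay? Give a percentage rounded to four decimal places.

13.2455%

(1 + r/12)^12 − 1 = 0.1408, so 1 + r/12 = 1.1408^(1/12).
r/12 = 0.011038, so r = 0.132455 = 13.2455%.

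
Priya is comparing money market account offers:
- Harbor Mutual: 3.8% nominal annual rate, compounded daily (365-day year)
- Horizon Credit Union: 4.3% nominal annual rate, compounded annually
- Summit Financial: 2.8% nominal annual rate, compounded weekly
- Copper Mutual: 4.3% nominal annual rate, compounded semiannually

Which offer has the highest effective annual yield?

Harbor Mutual: (1 + 0.038/365)^365 − 1 = 3.873%
Horizon Credit Union: compounded annually, EAR = 4.300%
Summit Financial: (1 + 0.028/52)^52 − 1 = 2.839%
Copper Mutual: (1 + 0.043/2)^2 − 1 = 4.346%
The highest effective annual rate is Copper Mutual at 4.346%.

Copper Mutual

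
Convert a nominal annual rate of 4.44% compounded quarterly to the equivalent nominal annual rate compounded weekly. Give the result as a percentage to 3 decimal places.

4.417%

EAR = (1 + 0.0444/4)^4 − 1 = 0.045145.
Solve (1 + r/52)^52 = 1.045145: r/52 = 1.045145^(1/52) − 1 = 0.000850, so r = 0.044174 = 4.417%.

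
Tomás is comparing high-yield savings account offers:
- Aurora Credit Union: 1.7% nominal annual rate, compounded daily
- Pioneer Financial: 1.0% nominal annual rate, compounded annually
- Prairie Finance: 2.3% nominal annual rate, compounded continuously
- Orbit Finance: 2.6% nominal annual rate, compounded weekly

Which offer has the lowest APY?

Pioneer Financial

Aurora Credit Union: (1 + 0.017/365)^365 − 1 = 1.714%
Pioneer Financial: compounded annually, EAR = 1.000%
Prairie Finance: e^0.023 − 1 = 2.327%
Orbit Finance: (1 + 0.026/52)^52 − 1 = 2.633%
The lowest effective annual rate is Pioneer Financial at 1.000%.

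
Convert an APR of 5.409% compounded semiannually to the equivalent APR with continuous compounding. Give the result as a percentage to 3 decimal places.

5.337%

EAR = (1 + 0.05409/2)^2 − 1 = 0.054821.
Equivalent continuous rate: r = ln(1 + 0.054821) = 0.053371 = 5.337%.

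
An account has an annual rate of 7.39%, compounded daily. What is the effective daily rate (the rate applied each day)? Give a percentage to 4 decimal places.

0.0202%

With a nominal annual rate compounded daily, the periodic rate is the nominal rate divided by 365.
i = 0.0739 / 365 = 0.0002025 = 0.0202%.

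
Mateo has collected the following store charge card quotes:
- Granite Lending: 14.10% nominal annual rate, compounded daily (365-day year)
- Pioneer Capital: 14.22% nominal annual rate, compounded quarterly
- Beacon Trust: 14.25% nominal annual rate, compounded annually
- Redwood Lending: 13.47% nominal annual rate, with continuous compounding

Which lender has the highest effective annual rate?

Granite Lending

Granite Lending: (1 + 0.1410/365)^365 − 1 = 15.139%
Pioneer Capital: (1 + 0.1422/4)^4 − 1 = 14.996%
Beacon Trust: compounded annually, EAR = 14.250%
Redwood Lending: e^0.1347 − 1 = 14.419%
The highest effective annual rate is Granite Lending at 15.139%.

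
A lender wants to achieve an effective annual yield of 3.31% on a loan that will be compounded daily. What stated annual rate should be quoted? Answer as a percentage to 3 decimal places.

3.257%

(1 + r/365)^365 − 1 = 0.0331, so 1 + r/365 = 1.0331^(1/365).
r/365 = 0.000089, so r = 0.032565 = 3.257%.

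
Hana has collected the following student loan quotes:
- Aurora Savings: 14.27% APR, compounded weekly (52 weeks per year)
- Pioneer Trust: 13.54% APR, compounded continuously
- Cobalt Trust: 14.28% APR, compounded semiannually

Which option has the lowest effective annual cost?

Pioneer Trust

Aurora Savings: (1 + 0.1427/52)^52 − 1 = 15.316%
Pioneer Trust: e^0.1354 − 1 = 14.499%
Cobalt Trust: (1 + 0.1428/2)^2 − 1 = 14.790%
The lowest effective annual rate is Pioneer Trust at 14.499%.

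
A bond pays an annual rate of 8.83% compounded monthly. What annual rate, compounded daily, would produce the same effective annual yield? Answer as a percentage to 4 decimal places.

EAR = (1 + 0.0883/12)^12 − 1 = 0.091963.
Solve (1 + r/365)^365 = 1.091963: r/365 = 1.091963^(1/365) − 1 = 0.000241, so r = 0.087987 = 8.7987%.

8.7987%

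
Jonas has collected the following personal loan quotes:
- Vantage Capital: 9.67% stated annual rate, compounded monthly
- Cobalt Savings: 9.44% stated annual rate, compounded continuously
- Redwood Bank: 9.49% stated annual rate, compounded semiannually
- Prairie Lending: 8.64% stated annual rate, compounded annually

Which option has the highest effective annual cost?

Vantage Capital: (1 + 0.0967/12)^12 − 1 = 10.110%
Cobalt Savings: e^0.0944 − 1 = 9.900%
Redwood Bank: (1 + 0.0949/2)^2 − 1 = 9.715%
Prairie Lending: compounded annually, EAR = 8.640%
The highest effective annual rate is Vantage Capital at 10.110%.

Vantage Capital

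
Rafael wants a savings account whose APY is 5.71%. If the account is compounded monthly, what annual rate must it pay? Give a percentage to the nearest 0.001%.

(1 + r/12)^12 − 1 = 0.0571, so 1 + r/12 = 1.0571^(1/12).
r/12 = 0.004638, so r = 0.055658 = 5.566%.

5.566%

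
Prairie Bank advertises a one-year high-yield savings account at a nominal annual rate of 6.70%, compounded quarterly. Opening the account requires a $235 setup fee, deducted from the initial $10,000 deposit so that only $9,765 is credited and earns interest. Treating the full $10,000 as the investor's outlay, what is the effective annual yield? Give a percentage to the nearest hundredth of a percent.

Value after one year: 9,765 × (1 + 0.0670/4)^4 = 9,765 × 1.068702 = $10,435.88.
Effective yield on the $10,000 outlay: 10,435.88 / 10,000 − 1 = 0.043588 = 4.36%.

4.36%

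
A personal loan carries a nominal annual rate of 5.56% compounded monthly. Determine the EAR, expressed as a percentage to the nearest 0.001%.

EAR = (1 + 0.0556/12)^12 − 1.
= (1 + 0.004633)^12 − 1 = 1.057039 − 1 = 5.704%.

5.704%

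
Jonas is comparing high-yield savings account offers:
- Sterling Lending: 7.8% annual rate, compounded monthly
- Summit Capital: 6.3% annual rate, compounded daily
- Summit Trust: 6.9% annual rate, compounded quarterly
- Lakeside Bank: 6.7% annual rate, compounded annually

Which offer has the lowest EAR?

Sterling Lending: (1 + 0.078/12)^12 − 1 = 8.085%
Summit Capital: (1 + 0.063/365)^365 − 1 = 6.502%
Summit Trust: (1 + 0.069/4)^4 − 1 = 7.081%
Lakeside Bank: compounded annually, EAR = 6.700%
The lowest effective annual rate is Summit Capital at 6.502%.

Summit Capital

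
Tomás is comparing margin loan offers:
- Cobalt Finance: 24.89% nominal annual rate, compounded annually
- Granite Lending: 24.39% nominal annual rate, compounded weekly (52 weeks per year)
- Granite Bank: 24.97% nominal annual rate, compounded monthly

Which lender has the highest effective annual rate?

Granite Bank

Cobalt Finance: compounded annually, EAR = 24.890%
Granite Lending: (1 + 0.2439/52)^52 − 1 = 27.549%
Granite Bank: (1 + 0.2497/12)^12 − 1 = 28.036%
The highest effective annual rate is Granite Bank at 28.036%.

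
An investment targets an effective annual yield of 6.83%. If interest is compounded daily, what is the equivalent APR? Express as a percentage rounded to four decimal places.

(1 + r/365)^365 − 1 = 0.0683, so 1 + r/365 = 1.0683^(1/365).
r/365 = 0.000181, so r = 0.066075 = 6.6075%.

6.6075%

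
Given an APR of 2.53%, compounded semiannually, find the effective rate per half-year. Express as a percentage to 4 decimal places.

1.2650%

With a nominal annual rate compounded semiannually, the periodic rate is the nominal rate divided by 2.
i = 0.0253 / 2 = 0.0126500 = 1.2650%.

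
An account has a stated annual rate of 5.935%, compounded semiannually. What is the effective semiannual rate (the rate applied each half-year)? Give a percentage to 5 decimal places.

With a nominal annual rate compounded semiannually, the periodic rate is the nominal rate divided by 2.
i = 0.05935 / 2 = 0.0296750 = 2.96750%.

2.96750%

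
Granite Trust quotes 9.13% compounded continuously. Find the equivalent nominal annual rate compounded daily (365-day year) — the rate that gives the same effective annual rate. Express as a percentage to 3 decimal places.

EAR under continuous compounding: e^0.0913 − 1 = 0.095598.
Solve (1 + r/365)^365 = 1.095598: r/365 = 1.095598^(1/365) − 1 = 0.000250, so r = 0.091311 = 9.131%.

9.131%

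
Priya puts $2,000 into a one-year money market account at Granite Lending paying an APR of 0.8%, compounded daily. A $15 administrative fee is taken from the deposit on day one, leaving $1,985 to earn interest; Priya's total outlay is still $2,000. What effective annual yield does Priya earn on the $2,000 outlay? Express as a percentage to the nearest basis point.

Value after one year: 1,985 × (1 + 0.008/365)^365 = 1,985 × 1.008032 = $2,000.94.
Effective yield on the $2,000 outlay: 2,000.94 / 2,000 − 1 = 0.000472 = 0.05%.

0.05%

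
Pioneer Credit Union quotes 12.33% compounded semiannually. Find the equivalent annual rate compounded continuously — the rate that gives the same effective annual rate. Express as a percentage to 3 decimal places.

EAR = (1 + 0.1233/2)^2 − 1 = 0.127101.
Equivalent continuous rate: r = ln(1 + 0.127101) = 0.119649 = 11.965%.

11.965%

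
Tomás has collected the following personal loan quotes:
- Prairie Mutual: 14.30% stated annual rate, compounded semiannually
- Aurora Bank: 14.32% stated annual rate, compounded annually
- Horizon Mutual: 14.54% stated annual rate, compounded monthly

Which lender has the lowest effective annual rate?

Aurora Bank

Prairie Mutual: (1 + 0.1430/2)^2 − 1 = 14.811%
Aurora Bank: compounded annually, EAR = 14.320%
Horizon Mutual: (1 + 0.1454/12)^12 − 1 = 15.549%
The lowest effective annual rate is Aurora Bank at 14.320%.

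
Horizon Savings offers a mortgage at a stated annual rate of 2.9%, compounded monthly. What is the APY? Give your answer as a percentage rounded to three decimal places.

2.939%

EAR = (1 + 0.029/12)^12 − 1.
= 1.029389 − 1 = 2.939%.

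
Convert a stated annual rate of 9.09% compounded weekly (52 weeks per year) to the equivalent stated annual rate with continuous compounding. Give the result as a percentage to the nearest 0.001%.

EAR = (1 + 0.0909/52)^52 − 1 = 0.095073.
Equivalent continuous rate: r = ln(1 + 0.095073) = 0.090821 = 9.082%.

9.082%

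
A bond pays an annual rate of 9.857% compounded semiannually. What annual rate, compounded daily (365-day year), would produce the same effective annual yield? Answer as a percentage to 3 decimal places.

EAR = (1 + 0.09857/2)^2 − 1 = 0.100999.
Solve (1 + r/365)^365 = 1.100999: r/365 = 1.100999^(1/365) − 1 = 0.000264, so r = 0.096231 = 9.623%.

9.623%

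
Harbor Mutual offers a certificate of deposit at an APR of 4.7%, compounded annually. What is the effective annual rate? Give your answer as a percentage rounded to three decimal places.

4.700%

Annual compounding means the effective rate equals the nominal rate: 4.700%.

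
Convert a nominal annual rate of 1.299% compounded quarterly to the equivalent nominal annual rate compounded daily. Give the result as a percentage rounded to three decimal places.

1.297%

EAR = (1 + 0.01299/4)^4 − 1 = 0.013053.
Solve (1 + r/365)^365 = 1.013053: r/365 = 1.013053^(1/365) − 1 = 0.000036, so r = 0.012969 = 1.297%.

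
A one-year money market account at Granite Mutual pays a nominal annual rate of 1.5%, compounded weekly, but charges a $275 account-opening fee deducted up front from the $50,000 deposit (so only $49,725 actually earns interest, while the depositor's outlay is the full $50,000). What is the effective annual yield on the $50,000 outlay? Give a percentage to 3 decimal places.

0.953%

Value after one year: 49,725 × (1 + 0.015/52)^52 = 49,725 × 1.015111 = $50,476.39.
Effective yield on the $50,000 outlay: 50,476.39 / 50,000 − 1 = 0.009528 = 0.953%.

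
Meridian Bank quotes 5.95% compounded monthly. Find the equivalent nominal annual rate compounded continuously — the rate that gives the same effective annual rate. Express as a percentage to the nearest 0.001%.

5.935%

EAR = (1 + 0.0595/12)^12 − 1 = 0.061150.
Equivalent continuous rate: r = ln(1 + 0.061150) = 0.059353 = 5.935%.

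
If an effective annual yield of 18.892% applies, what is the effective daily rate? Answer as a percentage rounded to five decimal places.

The per-day rate i satisfies (1 + i)^365 = 1 + 0.18892.
i = 1.18892^(1/365) − 1 = 0.0004742 = 0.04742%.

0.04742%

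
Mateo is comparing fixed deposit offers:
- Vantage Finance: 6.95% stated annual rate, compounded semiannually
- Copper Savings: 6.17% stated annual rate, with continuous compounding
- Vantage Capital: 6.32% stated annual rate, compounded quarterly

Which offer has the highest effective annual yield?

Vantage Finance: (1 + 0.0695/2)^2 − 1 = 7.071%
Copper Savings: e^0.0617 − 1 = 6.364%
Vantage Capital: (1 + 0.0632/4)^4 − 1 = 6.471%
The highest effective annual rate is Vantage Finance at 7.071%.

Vantage Finance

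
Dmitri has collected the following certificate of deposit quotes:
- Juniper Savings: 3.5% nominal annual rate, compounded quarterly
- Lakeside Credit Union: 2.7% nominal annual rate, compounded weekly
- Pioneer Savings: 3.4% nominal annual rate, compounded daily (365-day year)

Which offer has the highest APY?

Juniper Savings: (1 + 0.035/4)^4 − 1 = 3.546%
Lakeside Credit Union: (1 + 0.027/52)^52 − 1 = 2.736%
Pioneer Savings: (1 + 0.034/365)^365 − 1 = 3.458%
The highest effective annual rate is Juniper Savings at 3.546%.

Juniper Savings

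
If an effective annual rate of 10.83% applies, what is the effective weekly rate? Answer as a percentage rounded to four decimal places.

The per-week rate i satisfies (1 + i)^52 = 1 + 0.1083.
i = 1.1083^(1/52) − 1 = 0.0019794 = 0.1979%.

0.1979%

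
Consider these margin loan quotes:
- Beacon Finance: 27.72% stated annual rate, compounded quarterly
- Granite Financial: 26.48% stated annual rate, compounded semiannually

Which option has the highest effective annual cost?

Beacon Finance

Beacon Finance: (1 + 0.2772/4)^4 − 1 = 30.737%
Granite Financial: (1 + 0.2648/2)^2 − 1 = 28.233%
The highest effective annual rate is Beacon Finance at 30.737%.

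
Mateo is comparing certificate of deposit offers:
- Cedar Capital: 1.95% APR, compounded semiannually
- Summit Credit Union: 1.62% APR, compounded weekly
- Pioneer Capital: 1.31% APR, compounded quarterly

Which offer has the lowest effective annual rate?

Pioneer Capital

Cedar Capital: (1 + 0.0195/2)^2 − 1 = 1.960%
Summit Credit Union: (1 + 0.0162/52)^52 − 1 = 1.633%
Pioneer Capital: (1 + 0.0131/4)^4 − 1 = 1.316%
The lowest effective annual rate is Pioneer Capital at 1.316%.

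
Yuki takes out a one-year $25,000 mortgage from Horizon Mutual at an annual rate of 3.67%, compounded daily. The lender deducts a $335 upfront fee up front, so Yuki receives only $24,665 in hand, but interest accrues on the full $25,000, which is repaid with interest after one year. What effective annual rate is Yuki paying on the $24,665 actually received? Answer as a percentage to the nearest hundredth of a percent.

Amount owed after one year: 25,000 × (1 + 0.0367/365)^365 = 25,000 × 1.037380 = $25,934.50.
Effective rate on net proceeds: 25,934.50 / 24,665 − 1 = 0.051470 = 5.15%.

5.15%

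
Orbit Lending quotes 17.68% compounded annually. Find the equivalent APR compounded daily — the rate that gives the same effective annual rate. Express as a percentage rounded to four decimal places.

16.2835%

Compounded annually, EAR = nominal = 0.176800.
Solve (1 + r/365)^365 = 1.176800: r/365 = 1.176800^(1/365) − 1 = 0.000446, so r = 0.162835 = 16.2835%.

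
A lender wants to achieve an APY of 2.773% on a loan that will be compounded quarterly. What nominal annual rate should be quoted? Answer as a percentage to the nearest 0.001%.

2.745%

(1 + r/4)^4 − 1 = 0.02773, so 1 + r/4 = 1.02773^(1/4).
r/4 = 0.006862, so r = 0.027446 = 2.745%.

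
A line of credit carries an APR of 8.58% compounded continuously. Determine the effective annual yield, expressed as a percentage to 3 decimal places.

With continuous compounding, EAR = e^0.0858 − 1.
e^0.0858 = 1.089588, so EAR = 0.089588 = 8.959%.

8.959%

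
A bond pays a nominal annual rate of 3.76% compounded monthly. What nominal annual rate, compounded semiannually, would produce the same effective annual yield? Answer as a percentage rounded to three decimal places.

EAR = (1 + 0.0376/12)^12 − 1 = 0.038255.
Solve (1 + r/2)^2 = 1.038255: r/2 = 1.038255^(1/2) − 1 = 0.018948, so r = 0.037896 = 3.790%.

3.790%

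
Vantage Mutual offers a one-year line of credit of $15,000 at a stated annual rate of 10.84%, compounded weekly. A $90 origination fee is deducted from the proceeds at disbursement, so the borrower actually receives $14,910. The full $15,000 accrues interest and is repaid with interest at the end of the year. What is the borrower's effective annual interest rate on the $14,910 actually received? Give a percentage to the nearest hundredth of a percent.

Amount owed after one year: 15,000 × (1 + 0.1084/52)^52 = 15,000 × 1.114368 = $16,715.52.
Effective rate on net proceeds: 16,715.52 / 14,910 − 1 = 0.121094 = 12.11%.

12.11%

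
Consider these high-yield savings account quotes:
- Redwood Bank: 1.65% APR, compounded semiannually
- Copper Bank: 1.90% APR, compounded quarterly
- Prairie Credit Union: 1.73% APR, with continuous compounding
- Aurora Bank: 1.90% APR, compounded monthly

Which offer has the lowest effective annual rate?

Redwood Bank

Redwood Bank: (1 + 0.0165/2)^2 − 1 = 1.657%
Copper Bank: (1 + 0.0190/4)^4 − 1 = 1.914%
Prairie Credit Union: e^0.0173 − 1 = 1.745%
Aurora Bank: (1 + 0.0190/12)^12 − 1 = 1.917%
The lowest effective annual rate is Redwood Bank at 1.657%.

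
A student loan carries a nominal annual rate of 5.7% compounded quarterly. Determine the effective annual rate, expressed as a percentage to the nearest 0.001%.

5.823%

EAR = (1 + 0.057/4)^4 − 1.
= (1 + 0.014250)^4 − 1 = 1.058230 − 1 = 5.823%.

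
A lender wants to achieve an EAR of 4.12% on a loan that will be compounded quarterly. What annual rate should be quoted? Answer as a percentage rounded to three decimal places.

4.058%

(1 + r/4)^4 − 1 = 0.0412, so 1 + r/4 = 1.0412^(1/4).
r/4 = 0.010145, so r = 0.040578 = 4.058%.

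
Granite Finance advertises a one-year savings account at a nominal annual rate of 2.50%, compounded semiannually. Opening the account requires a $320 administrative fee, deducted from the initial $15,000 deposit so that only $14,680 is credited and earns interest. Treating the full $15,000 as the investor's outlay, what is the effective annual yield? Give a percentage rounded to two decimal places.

0.33%

Value after one year: 14,680 × (1 + 0.0250/2)^2 = 14,680 × 1.025156 = $15,049.29.
Effective yield on the $15,000 outlay: 15,049.29 / 15,000 − 1 = 0.003286 = 0.33%.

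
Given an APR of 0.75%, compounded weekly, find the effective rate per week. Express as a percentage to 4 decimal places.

With a nominal annual rate compounded weekly, the periodic rate is the nominal rate divided by 52.
i = 0.0075 / 52 = 0.0001442 = 0.0144%.

0.0144%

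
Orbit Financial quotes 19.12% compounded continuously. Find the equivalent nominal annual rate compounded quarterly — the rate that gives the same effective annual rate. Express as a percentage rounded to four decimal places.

19.5843%

EAR under continuous compounding: e^0.1912 − 1 = 0.210702.
Solve (1 + r/4)^4 = 1.210702: r/4 = 1.210702^(1/4) − 1 = 0.048961, so r = 0.195843 = 19.5843%.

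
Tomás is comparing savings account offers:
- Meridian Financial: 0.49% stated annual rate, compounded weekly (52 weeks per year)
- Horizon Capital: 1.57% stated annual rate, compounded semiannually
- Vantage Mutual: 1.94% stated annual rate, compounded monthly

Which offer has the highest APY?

Vantage Mutual

Meridian Financial: (1 + 0.0049/52)^52 − 1 = 0.491%
Horizon Capital: (1 + 0.0157/2)^2 − 1 = 1.576%
Vantage Mutual: (1 + 0.0194/12)^12 − 1 = 1.957%
The highest effective annual rate is Vantage Mutual at 1.957%.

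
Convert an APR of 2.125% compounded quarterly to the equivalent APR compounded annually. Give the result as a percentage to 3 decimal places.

2.142%

EAR = (1 + 0.02125/4)^4 − 1 = 0.021420.
Compounded annually, the equivalent nominal rate is the EAR itself: 2.142%.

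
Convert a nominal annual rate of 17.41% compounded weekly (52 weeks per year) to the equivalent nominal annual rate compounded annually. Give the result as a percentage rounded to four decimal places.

EAR = (1 + 0.1741/52)^52 − 1 = 0.189829.
Compounded annually, the equivalent nominal rate is the EAR itself: 18.9829%.

18.9829%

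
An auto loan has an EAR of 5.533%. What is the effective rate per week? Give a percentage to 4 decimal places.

0.1036%

The per-week rate i satisfies (1 + i)^52 = 1 + 0.05533.
i = 1.05533^(1/52) − 1 = 0.0010362 = 0.1036%.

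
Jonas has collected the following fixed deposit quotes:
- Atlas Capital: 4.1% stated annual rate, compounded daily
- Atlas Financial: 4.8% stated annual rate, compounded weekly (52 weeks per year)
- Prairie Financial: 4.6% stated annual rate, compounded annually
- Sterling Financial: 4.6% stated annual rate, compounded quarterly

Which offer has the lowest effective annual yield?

Atlas Capital: (1 + 0.041/365)^365 − 1 = 4.185%
Atlas Financial: (1 + 0.048/52)^52 − 1 = 4.915%
Prairie Financial: compounded annually, EAR = 4.600%
Sterling Financial: (1 + 0.046/4)^4 − 1 = 4.680%
The lowest effective annual rate is Atlas Capital at 4.185%.

Atlas Capital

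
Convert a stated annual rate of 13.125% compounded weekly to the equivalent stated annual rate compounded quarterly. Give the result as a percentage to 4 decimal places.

13.3256%

EAR = (1 + 0.13125/52)^52 − 1 = 0.140064.
Solve (1 + r/4)^4 = 1.140064: r/4 = 1.140064^(1/4) − 1 = 0.033314, so r = 0.133256 = 13.3256%.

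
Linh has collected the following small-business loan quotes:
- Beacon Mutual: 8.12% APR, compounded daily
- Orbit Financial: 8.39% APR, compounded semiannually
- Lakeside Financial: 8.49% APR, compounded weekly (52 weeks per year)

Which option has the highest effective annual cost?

Beacon Mutual: (1 + 0.0812/365)^365 − 1 = 8.458%
Orbit Financial: (1 + 0.0839/2)^2 − 1 = 8.566%
Lakeside Financial: (1 + 0.0849/52)^52 − 1 = 8.853%
The highest effective annual rate is Lakeside Financial at 8.853%.

Lakeside Financial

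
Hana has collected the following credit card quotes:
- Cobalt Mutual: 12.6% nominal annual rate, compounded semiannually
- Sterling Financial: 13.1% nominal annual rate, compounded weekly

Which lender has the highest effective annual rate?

Sterling Financial

Cobalt Mutual: (1 + 0.126/2)^2 − 1 = 12.997%
Sterling Financial: (1 + 0.131/52)^52 − 1 = 13.978%
The highest effective annual rate is Sterling Financial at 13.978%.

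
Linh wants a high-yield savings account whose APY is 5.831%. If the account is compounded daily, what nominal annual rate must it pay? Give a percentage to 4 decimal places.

5.6678%

(1 + r/365)^365 − 1 = 0.05831, so 1 + r/365 = 1.05831^(1/365).
r/365 = 0.000155, so r = 0.056678 = 5.6678%.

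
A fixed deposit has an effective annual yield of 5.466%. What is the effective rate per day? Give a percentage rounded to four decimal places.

The per-day rate i satisfies (1 + i)^365 = 1 + 0.05466.
i = 1.05466^(1/365) − 1 = 0.0001458 = 0.0146%.

0.0146%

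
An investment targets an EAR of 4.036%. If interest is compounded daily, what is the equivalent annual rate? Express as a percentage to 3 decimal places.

3.957%

(1 + r/365)^365 − 1 = 0.04036, so 1 + r/365 = 1.04036^(1/365).
r/365 = 0.000108, so r = 0.039569 = 3.957%.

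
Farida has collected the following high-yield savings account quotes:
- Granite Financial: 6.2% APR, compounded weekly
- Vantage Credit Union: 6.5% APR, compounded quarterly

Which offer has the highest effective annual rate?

Granite Financial: (1 + 0.062/52)^52 − 1 = 6.392%
Vantage Credit Union: (1 + 0.065/4)^4 − 1 = 6.660%
The highest effective annual rate is Vantage Credit Union at 6.660%.

Vantage Credit Union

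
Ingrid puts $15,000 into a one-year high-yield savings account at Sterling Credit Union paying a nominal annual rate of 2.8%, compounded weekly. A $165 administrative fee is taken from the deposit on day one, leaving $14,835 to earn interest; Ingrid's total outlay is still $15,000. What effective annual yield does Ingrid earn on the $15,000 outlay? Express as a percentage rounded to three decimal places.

Value after one year: 14,835 × (1 + 0.028/52)^52 = 14,835 × 1.028388 = $15,256.14.
Effective yield on the $15,000 outlay: 15,256.14 / 15,000 − 1 = 0.017076 = 1.708%.

1.708%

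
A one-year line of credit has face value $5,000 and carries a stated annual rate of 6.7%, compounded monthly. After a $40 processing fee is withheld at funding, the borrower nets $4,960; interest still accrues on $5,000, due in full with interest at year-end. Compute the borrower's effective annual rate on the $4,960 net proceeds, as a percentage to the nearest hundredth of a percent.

Amount owed after one year: 5,000 × (1 + 0.067/12)^12 = 5,000 × 1.069096 = $5,345.48.
Effective rate on net proceeds: 5,345.48 / 4,960 − 1 = 0.077718 = 7.77%.

7.77%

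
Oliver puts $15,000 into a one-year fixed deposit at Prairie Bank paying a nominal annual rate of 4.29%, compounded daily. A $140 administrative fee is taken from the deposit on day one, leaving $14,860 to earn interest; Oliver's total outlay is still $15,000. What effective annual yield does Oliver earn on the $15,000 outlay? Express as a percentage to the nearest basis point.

3.41%

Value after one year: 14,860 × (1 + 0.0429/365)^365 = 14,860 × 1.043831 = $15,511.33.
Effective yield on the $15,000 outlay: 15,511.33 / 15,000 − 1 = 0.034088 = 3.41%.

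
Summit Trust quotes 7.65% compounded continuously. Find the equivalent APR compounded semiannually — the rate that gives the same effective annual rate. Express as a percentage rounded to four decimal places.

7.7982%

EAR under continuous compounding: e^0.0765 − 1 = 0.079502.
Solve (1 + r/2)^2 = 1.079502: r/2 = 1.079502^(1/2) − 1 = 0.038991, so r = 0.077982 = 7.7982%.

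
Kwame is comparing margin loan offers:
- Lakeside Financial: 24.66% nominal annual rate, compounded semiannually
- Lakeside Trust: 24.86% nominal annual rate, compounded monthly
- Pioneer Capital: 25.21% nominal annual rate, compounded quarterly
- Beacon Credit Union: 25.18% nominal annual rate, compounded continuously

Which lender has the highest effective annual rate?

Beacon Credit Union

Lakeside Financial: (1 + 0.2466/2)^2 − 1 = 26.180%
Lakeside Trust: (1 + 0.2486/12)^12 − 1 = 27.898%
Pioneer Capital: (1 + 0.2521/4)^4 − 1 = 27.695%
Beacon Credit Union: e^0.2518 − 1 = 28.634%
The highest effective annual rate is Beacon Credit Union at 28.634%.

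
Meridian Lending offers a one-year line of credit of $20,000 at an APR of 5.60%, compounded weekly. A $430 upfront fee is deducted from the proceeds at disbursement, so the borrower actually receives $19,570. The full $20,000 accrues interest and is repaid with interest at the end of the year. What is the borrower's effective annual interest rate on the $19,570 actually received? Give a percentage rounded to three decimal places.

Amount owed after one year: 20,000 × (1 + 0.0560/52)^52 = 20,000 × 1.057566 = $21,151.32.
Effective rate on net proceeds: 21,151.32 / 19,570 − 1 = 0.080803 = 8.080%.

8.080%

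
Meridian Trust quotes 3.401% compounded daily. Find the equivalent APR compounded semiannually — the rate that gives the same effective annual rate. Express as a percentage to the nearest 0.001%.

EAR = (1 + 0.03401/365)^365 − 1 = 0.034593.
Solve (1 + r/2)^2 = 1.034593: r/2 = 1.034593^(1/2) − 1 = 0.017150, so r = 0.034299 = 3.430%.

3.430%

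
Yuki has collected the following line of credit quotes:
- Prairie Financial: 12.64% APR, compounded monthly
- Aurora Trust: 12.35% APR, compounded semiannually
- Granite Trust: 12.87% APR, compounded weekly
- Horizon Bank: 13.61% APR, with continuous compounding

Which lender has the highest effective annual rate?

Horizon Bank

Prairie Financial: (1 + 0.1264/12)^12 − 1 = 13.399%
Aurora Trust: (1 + 0.1235/2)^2 − 1 = 12.731%
Granite Trust: (1 + 0.1287/52)^52 − 1 = 13.717%
Horizon Bank: e^0.1361 − 1 = 14.580%
The highest effective annual rate is Horizon Bank at 14.580%.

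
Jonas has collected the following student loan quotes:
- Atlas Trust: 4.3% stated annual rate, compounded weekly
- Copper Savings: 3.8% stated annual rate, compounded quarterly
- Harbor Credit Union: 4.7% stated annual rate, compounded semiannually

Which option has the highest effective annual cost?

Harbor Credit Union

Atlas Trust: (1 + 0.043/52)^52 − 1 = 4.392%
Copper Savings: (1 + 0.038/4)^4 − 1 = 3.854%
Harbor Credit Union: (1 + 0.047/2)^2 − 1 = 4.755%
The highest effective annual rate is Harbor Credit Union at 4.755%.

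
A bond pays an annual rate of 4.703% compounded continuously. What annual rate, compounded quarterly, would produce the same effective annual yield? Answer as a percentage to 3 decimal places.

4.731%

EAR under continuous compounding: e^0.04703 − 1 = 0.048153.
Solve (1 + r/4)^4 = 1.048153: r/4 = 1.048153^(1/4) − 1 = 0.011827, so r = 0.047308 = 4.731%.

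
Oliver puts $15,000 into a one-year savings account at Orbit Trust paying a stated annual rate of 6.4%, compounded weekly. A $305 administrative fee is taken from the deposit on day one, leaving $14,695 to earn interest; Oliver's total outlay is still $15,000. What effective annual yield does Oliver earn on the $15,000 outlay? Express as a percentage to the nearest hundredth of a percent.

4.44%

Value after one year: 14,695 × (1 + 0.064/52)^52 = 14,695 × 1.066050 = $15,665.61.
Effective yield on the $15,000 outlay: 15,665.61 / 15,000 − 1 = 0.044374 = 4.44%.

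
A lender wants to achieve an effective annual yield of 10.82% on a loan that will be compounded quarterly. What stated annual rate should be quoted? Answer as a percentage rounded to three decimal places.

10.407%

(1 + r/4)^4 − 1 = 0.1082, so 1 + r/4 = 1.1082^(1/4).
r/4 = 0.026017, so r = 0.104068 = 10.407%.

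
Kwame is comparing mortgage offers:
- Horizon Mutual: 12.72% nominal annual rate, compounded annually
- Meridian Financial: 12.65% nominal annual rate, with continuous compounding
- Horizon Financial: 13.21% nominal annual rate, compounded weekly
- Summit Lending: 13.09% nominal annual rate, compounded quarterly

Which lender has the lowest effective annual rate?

Horizon Mutual: compounded annually, EAR = 12.720%
Meridian Financial: e^0.1265 − 1 = 13.485%
Horizon Financial: (1 + 0.1321/52)^52 − 1 = 14.103%
Summit Lending: (1 + 0.1309/4)^4 − 1 = 13.747%
The lowest effective annual rate is Horizon Mutual at 12.720%.

Horizon Mutual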